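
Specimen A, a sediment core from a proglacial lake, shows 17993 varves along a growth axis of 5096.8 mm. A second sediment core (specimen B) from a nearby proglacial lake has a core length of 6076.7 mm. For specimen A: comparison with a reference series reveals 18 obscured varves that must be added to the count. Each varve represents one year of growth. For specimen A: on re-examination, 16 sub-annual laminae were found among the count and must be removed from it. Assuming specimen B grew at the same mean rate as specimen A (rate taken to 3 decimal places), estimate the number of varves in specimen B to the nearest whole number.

Specimen A: adjusted count: 17993 − 16 + 18 = 17995 varves.
A: 5096.8 mm over 17995 years gives 5096.8 / 17995 ≈ 0.283 mm/yr.
B spans 6076.7 / 0.283 = 21472.44 years ≈ 21472 varves.

21472 varves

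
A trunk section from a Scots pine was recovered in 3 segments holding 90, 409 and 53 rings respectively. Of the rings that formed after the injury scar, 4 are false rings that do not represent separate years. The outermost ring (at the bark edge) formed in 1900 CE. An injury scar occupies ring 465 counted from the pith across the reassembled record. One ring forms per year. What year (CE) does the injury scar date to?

Total rings = 90 + 409 + 53 = 552.
Between ring 465 and the bark edge there are 552 − 465 = 87 rings.
Removing the 4 false rings leaves 87 − 4 = 83 true rings beyond the injury scar.
The ring at the bark edge is 1900 CE, so the injury scar dates to 1900 − 83 = 1817 CE.

1817 CE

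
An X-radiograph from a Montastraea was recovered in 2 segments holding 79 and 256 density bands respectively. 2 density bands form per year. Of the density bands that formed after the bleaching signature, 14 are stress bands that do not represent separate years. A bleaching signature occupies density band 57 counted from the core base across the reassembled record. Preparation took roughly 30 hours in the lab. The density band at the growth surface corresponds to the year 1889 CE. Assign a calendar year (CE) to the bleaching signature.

1757 CE

Total density bands = 79 + 256 = 335.
The bleaching signature sits at density band 57 from the core base, so 335 − 57 = 278 density bands formed after it.
Excluding 14 false density bands: 278 − 14 = 264.
With 2 density bands per year, 264 / 2 = 132 years.
The density band at the growth surface is 1889 CE, so the bleaching signature dates to 1889 − 132 = 1757 CE.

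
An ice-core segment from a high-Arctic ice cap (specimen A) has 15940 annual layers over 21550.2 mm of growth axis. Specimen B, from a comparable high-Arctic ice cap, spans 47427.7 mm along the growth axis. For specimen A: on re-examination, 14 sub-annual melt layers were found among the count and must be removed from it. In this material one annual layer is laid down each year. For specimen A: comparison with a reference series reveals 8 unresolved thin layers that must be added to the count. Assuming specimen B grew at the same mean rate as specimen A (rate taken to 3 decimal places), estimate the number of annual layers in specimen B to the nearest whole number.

35080 annual layers

Specimen A: after corrections the count is 15940 − 14 + 8 = 15934 annual layers.
A: Extension rate ≈ 21550.2 / 15934 = 1.352 mm/yr.
For B, 47427.7 / 1.352 = 35079.66 years ≈ 35080 annual layers.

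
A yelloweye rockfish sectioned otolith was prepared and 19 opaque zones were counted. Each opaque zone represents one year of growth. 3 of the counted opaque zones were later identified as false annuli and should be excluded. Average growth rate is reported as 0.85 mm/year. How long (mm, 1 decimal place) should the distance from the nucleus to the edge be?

Adjusted count: 19 − 3 = 16 opaque zones.
16 years at 0.85 mm/year gives 0.85 × 16 = 13.6 mm.

13.6 mm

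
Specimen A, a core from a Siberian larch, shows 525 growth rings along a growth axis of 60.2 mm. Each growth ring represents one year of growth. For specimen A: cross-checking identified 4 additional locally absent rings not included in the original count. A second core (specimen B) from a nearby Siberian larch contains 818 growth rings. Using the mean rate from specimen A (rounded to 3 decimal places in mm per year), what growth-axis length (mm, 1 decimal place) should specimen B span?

93.3 mm

Specimen A: true growth ring count = 525 + 4 = 529.
A: Extension rate ≈ 60.2 / 529 = 0.114 mm/yr.
Length of B = 0.114 × 818 = 93.3 mm.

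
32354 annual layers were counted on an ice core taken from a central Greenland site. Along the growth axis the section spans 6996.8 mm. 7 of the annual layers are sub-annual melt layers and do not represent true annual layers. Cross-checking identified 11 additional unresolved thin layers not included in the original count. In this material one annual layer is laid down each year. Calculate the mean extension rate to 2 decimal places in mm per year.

0.22 mm per year

True annual layer count = 32354 − 7 + 11 = 32358.
6996.8 mm over 32358 years gives 6996.8 / 32358 ≈ 0.22 mm per year.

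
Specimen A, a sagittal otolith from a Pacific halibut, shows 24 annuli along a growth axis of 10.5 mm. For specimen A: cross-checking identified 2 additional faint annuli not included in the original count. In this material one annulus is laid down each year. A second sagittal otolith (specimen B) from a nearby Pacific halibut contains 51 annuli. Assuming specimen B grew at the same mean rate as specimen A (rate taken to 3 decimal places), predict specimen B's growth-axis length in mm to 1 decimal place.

Specimen A: correcting the raw count gives 24 + 2 = 26 true annuli.
A: Mean rate = 10.5 mm / 26 years ≈ 0.404 mm per year.
For B, 0.404 mm/year × 51 years = 20.6 mm.

20.6 mm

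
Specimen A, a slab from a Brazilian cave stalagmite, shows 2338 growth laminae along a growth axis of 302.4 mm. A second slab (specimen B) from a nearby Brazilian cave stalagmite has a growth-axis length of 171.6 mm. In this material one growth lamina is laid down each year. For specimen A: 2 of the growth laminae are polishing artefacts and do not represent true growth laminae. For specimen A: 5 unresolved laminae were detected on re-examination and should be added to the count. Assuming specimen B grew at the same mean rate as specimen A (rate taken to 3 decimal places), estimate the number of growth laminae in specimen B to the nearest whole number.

Specimen A: after corrections the count is 2338 − 2 + 5 = 2341 growth laminae.
A: Mean rate = 302.4 mm / 2341 years ≈ 0.129 mm/yr.
B spans 171.6 / 0.129 = 1330.23 years ≈ 1330 growth laminae.

1330 growth laminae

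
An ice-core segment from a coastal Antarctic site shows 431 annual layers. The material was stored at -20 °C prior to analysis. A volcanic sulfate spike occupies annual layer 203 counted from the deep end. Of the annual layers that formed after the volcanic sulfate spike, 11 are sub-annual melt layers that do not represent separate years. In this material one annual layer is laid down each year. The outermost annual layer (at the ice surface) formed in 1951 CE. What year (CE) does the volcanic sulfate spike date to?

1734 CE

The volcanic sulfate spike sits at annual layer 203 from the deep end, so 431 − 203 = 228 annual layers formed after it.
Removing the 11 false annual layers leaves 228 − 11 = 217 true annual layers beyond the volcanic sulfate spike.
1951 − 217 = 1734 CE.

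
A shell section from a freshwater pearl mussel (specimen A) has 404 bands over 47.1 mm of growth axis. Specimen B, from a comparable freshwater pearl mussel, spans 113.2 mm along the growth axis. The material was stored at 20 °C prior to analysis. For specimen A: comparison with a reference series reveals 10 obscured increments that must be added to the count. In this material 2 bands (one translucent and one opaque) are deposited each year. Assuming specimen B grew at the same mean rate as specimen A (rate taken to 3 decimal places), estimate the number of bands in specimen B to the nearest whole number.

993 bands

Specimen A: adjusted count: 404 + 10 = 414 bands.
Specimen A: dividing by 2 bands per year: 414 / 2 = 207 years.
A: Mean rate = 47.1 mm / 207 years ≈ 0.228 mm per year.
For B, 113.2 / 0.228 = 496.49 years; at 2 bands per year that is 496.49 × 2 ≈ 993 bands.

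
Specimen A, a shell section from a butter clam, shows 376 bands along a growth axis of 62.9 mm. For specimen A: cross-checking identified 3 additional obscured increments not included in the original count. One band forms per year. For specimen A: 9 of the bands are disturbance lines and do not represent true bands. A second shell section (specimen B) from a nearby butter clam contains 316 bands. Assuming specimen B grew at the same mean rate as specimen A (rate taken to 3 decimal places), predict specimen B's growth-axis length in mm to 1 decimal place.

53.7 mm

Specimen A: true band count = 376 − 9 + 3 = 370.
A: 62.9 mm over 370 years gives 62.9 / 370 ≈ 0.170 mm/yr.
B's length ≈ 0.170 × 316 = 53.7 mm.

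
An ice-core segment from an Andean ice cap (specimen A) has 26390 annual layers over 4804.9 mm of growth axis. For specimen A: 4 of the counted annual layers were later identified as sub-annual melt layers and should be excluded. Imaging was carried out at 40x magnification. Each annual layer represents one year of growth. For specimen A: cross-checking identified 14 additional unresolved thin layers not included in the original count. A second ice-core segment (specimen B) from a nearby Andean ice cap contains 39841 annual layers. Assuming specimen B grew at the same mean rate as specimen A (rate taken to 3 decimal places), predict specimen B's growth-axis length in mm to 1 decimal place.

7251.1 mm

Specimen A: after corrections the count is 26390 − 4 + 14 = 26400 annual layers.
A: 4804.9 mm over 26400 years gives 4804.9 / 26400 ≈ 0.182 mm/year.
B's length ≈ 0.182 × 39841 = 7251.1 mm.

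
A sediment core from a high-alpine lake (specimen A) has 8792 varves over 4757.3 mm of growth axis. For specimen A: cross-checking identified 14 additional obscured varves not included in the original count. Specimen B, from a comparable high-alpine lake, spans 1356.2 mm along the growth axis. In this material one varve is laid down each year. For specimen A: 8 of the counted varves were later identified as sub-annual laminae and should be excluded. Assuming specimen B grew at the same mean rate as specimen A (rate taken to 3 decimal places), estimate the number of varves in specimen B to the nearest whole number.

Specimen A: after corrections the count is 8792 − 8 + 14 = 8798 varves.
A: Mean rate = 4757.3 mm / 8798 years ≈ 0.541 mm/year.
Specimen B: 1356.2 mm / 0.541 mm per year = 2506.84 years ≈ 2507 varves.

2507 varves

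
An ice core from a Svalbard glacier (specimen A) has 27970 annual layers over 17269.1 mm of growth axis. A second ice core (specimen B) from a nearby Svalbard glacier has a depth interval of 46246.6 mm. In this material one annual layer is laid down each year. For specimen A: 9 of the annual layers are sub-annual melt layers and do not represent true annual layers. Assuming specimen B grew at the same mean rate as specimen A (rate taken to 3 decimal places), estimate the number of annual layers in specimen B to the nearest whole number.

74833 annual layers

Specimen A: true annual layer count = 27970 − 9 = 27961.
A: Mean rate = 17269.1 mm / 27961 years ≈ 0.618 mm/yr.
Specimen B: 46246.6 mm / 0.618 mm per year = 74832.69 years ≈ 74833 annual layers.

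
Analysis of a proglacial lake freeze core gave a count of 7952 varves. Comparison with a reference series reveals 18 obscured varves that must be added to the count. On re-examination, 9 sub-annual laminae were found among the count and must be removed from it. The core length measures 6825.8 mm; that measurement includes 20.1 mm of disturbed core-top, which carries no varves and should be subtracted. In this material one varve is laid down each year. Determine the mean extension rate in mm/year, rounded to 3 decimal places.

True varve count = 7952 − 9 + 18 = 7961.
Removing the 20.1 mm offcut leaves 6825.8 − 20.1 = 6805.7 mm.
Extension rate ≈ 6805.7 / 7961 = 0.855 mm/year.

0.855 mm/year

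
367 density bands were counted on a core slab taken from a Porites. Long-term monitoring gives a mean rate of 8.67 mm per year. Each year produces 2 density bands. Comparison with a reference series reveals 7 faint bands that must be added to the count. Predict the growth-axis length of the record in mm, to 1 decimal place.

1621.3 mm

True density band count = 367 + 7 = 374.
Dividing by 2 density bands per year: 374 / 2 = 187 years.
Length ≈ 8.67 × 187 = 1621.3 mm.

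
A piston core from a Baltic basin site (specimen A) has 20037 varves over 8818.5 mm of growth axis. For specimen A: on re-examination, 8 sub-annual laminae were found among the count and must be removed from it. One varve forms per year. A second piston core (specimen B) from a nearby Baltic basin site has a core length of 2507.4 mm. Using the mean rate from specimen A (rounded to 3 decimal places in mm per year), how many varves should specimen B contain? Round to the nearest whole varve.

5699 varves

Specimen A: correcting the raw count gives 20037 − 8 = 20029 true varves.
A: Extension rate ≈ 8818.5 / 20029 = 0.440 mm/year.
B spans 2507.4 / 0.440 = 5698.64 years ≈ 5699 varves.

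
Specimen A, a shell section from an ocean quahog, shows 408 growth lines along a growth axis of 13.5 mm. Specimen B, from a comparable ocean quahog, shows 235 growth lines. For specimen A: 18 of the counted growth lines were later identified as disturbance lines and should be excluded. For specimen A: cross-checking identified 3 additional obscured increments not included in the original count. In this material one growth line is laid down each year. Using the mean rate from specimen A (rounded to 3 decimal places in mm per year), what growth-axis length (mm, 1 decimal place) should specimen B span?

Specimen A: adjusted count: 408 − 18 + 3 = 393 growth lines.
A: 13.5 mm over 393 years gives 13.5 / 393 ≈ 0.034 mm/yr.
For B, 0.034 mm/year × 235 years = 8.0 mm.

8.0 mm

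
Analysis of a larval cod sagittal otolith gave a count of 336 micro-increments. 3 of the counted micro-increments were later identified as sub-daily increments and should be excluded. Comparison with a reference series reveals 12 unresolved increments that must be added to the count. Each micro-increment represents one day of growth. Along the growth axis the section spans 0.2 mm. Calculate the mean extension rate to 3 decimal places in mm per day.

0.001 mm per day

After corrections the count is 336 − 3 + 12 = 345 micro-increments.
Extension rate ≈ 0.2 / 345 = 0.001 mm per day.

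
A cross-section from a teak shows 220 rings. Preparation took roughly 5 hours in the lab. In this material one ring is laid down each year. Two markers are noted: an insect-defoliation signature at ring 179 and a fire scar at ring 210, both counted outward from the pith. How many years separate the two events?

31 years

210 − 179 = 31 rings lie between the two events.
That is 31 years at one ring per year.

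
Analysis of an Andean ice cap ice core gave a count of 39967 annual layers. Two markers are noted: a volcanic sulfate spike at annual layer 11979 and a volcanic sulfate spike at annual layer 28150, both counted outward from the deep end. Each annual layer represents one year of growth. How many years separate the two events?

16171 years

Separation: 28150 − 11979 = 16171 annual layers.
That is 16171 years at one annual layer per year.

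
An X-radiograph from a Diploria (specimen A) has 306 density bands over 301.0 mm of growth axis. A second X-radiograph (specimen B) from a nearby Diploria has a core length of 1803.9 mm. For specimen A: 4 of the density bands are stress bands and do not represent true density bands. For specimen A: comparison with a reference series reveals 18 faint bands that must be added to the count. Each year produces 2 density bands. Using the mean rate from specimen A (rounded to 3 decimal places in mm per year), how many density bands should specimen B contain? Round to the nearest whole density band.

1918 density bands

Specimen A: adjusted count: 306 − 4 + 18 = 320 density bands.
Specimen A: dividing by 2 density bands per year: 320 / 2 = 160 years.
A: 301.0 mm over 160 years gives 301.0 / 160 ≈ 1.881 mm/year.
B spans 1803.9 / 1.881 = 959.01 years; at 2 density bands per year that is 959.01 × 2 ≈ 1918 density bands.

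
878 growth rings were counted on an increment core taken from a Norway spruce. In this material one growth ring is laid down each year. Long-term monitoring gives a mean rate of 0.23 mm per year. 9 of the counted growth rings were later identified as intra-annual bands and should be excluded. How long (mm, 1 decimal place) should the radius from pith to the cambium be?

199.9 mm

Correcting the raw count gives 878 − 9 = 869 true growth rings.
Predicted length = 0.23 mm/year × 869 years = 199.9 mm.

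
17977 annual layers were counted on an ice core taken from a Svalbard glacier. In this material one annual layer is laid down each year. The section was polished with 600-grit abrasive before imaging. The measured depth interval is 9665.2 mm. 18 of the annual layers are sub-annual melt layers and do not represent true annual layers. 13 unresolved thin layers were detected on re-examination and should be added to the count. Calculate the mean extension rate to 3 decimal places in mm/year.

Adjusted count: 17977 − 18 + 13 = 17972 annual layers.
Mean rate = 9665.2 mm / 17972 years ≈ 0.538 mm/year.

0.538 mm/year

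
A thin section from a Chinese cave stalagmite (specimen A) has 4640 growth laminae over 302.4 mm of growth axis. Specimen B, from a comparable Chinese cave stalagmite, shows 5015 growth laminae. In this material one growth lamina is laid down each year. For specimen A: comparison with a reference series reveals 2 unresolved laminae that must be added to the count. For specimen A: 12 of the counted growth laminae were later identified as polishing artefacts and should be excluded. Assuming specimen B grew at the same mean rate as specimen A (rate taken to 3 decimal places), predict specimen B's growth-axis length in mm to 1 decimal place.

326.0 mm

Specimen A: correcting the raw count gives 4640 − 12 + 2 = 4630 true growth laminae.
A: Extension rate ≈ 302.4 / 4630 = 0.065 mm per year.
For B, 0.065 mm/year × 5015 years = 326.0 mm.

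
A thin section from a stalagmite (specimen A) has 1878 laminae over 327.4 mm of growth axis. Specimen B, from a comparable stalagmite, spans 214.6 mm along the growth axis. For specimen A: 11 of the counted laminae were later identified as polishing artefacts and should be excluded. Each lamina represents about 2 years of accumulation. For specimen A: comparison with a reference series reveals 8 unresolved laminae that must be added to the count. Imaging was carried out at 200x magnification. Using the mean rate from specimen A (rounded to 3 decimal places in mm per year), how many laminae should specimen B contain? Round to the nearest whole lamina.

Specimen A: after corrections the count is 1878 − 11 + 8 = 1875 laminae.
Specimen A: at 2 years per lamina, 1875 × 2 = 3750 years.
A: Mean rate = 327.4 mm / 3750 years ≈ 0.087 mm/yr.
Specimen B: 214.6 mm / 0.087 mm per year = 2466.67 years; at 2 years per lamina that is 2466.67 / 2 ≈ 1233 laminae.

1233 laminae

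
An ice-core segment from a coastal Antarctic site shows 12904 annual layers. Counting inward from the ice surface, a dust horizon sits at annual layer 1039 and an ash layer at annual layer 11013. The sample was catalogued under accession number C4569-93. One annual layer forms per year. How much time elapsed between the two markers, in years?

9974 yr

Separation: 11013 − 1039 = 9974 annual layers.
At one annual layer per year, 9974 years elapsed between them.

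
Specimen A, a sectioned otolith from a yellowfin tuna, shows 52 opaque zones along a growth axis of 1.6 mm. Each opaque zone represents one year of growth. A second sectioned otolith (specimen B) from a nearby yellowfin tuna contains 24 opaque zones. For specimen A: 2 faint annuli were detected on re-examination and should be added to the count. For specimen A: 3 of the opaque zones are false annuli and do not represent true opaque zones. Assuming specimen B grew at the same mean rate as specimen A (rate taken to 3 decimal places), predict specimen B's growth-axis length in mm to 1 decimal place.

0.7 mm

Specimen A: adjusted count: 52 − 3 + 2 = 51 opaque zones.
A: Extension rate ≈ 1.6 / 51 = 0.031 mm/yr.
B's length ≈ 0.031 × 24 = 0.7 mm.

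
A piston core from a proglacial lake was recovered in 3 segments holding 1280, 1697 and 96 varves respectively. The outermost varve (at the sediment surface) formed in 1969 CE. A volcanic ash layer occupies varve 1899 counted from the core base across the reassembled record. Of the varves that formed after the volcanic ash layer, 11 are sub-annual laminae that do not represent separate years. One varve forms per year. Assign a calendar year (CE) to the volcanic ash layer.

Total varves = 1280 + 1697 + 96 = 3073.
3073 − 1899 = 1174 varves lie beyond the volcanic ash layer toward the sediment surface.
Excluding 11 false varves: 1174 − 11 = 1163.
1969 − 1163 = 806 CE.

806 CE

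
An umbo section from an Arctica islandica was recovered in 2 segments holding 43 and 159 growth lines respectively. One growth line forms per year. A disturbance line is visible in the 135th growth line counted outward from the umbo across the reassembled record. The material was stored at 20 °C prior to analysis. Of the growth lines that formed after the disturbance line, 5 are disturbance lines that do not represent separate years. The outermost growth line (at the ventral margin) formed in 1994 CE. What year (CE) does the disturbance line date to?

Total growth lines = 43 + 159 = 202.
The disturbance line sits at growth line 135 from the umbo, so 202 − 135 = 67 growth lines formed after it.
Excluding 5 false growth lines: 67 − 5 = 62.
Counting back 62 years from 1994 CE places the disturbance line in 1994 − 62 = 1932 CE.

1932 CE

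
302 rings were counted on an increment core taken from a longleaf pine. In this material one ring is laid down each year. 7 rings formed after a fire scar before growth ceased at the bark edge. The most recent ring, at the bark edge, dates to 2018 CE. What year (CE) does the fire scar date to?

2011 CE

7 rings post-date the fire scar.
Counting back 7 years from 2018 CE places the fire scar in 2018 − 7 = 2011 CE.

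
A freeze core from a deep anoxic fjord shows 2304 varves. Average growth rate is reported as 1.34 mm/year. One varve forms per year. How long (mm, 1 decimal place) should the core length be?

3087.4 mm

The record spans 2304 years at 1.34 mm per year.
Predicted length = 1.34 mm/year × 2304 years = 3087.4 mm.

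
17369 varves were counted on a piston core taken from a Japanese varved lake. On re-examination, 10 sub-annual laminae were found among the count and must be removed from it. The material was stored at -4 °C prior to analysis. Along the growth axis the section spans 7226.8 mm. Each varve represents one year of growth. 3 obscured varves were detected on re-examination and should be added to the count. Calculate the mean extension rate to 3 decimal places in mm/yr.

0.416 mm/yr

True varve count = 17369 − 10 + 3 = 17362.
Extension rate ≈ 7226.8 / 17362 = 0.416 mm/yr.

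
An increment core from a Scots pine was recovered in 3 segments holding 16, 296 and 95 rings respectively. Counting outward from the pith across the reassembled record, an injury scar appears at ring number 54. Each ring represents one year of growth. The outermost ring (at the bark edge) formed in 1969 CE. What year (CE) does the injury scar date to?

Total rings = 16 + 296 + 95 = 407.
Between ring 54 and the bark edge there are 407 − 54 = 353 rings.
The ring at the bark edge is 1969 CE, so the injury scar dates to 1969 − 353 = 1616 CE.

1616 CE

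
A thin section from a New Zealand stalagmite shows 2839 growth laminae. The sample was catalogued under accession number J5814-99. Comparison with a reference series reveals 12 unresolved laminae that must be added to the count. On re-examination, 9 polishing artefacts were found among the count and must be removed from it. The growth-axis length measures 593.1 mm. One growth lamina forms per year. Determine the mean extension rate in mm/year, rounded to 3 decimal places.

0.209 mm/year

True growth lamina count = 2839 − 9 + 12 = 2842.
Mean rate = 593.1 mm / 2842 years ≈ 0.209 mm/year.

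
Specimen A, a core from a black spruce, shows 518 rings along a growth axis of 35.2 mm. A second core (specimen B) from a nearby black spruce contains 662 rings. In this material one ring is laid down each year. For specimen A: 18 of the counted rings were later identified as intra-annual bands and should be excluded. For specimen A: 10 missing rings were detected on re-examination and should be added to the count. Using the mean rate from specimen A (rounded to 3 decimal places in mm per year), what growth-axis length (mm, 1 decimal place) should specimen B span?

45.7 mm

Specimen A: correcting the raw count gives 518 − 18 + 10 = 510 true rings.
A: Extension rate ≈ 35.2 / 510 = 0.069 mm/yr.
Length of B = 0.069 × 662 = 45.7 mm.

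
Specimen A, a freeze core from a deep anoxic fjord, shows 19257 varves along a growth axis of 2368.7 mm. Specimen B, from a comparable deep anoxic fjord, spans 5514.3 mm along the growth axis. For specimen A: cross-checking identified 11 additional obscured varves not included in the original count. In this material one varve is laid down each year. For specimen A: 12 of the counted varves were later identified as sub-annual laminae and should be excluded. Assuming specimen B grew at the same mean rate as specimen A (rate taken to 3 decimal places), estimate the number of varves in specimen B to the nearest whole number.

44832 varves

Specimen A: adjusted count: 19257 − 12 + 11 = 19256 varves.
A: Extension rate ≈ 2368.7 / 19256 = 0.123 mm/yr.
Specimen B: 5514.3 mm / 0.123 mm per year = 44831.71 years ≈ 44832 varves.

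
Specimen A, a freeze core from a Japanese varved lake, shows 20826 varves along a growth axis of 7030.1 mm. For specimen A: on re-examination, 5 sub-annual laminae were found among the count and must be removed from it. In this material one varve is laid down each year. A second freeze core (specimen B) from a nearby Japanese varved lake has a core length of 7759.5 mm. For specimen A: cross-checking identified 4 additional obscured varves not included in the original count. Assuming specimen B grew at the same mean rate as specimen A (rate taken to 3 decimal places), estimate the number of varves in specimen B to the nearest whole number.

22957 varves

Specimen A: after corrections the count is 20826 − 5 + 4 = 20825 varves.
A: 7030.1 mm over 20825 years gives 7030.1 / 20825 ≈ 0.338 mm/yr.
For B, 7759.5 / 0.338 = 22957.10 years ≈ 22957 varves.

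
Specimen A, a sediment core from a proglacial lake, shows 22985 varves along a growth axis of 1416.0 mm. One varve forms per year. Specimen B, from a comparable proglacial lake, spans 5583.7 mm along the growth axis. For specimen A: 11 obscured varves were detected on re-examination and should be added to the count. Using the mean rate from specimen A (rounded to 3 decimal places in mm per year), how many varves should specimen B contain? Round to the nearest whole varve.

Specimen A: after corrections the count is 22985 + 11 = 22996 varves.
A: Mean rate = 1416.0 mm / 22996 years ≈ 0.062 mm/yr.
B spans 5583.7 / 0.062 = 90059.68 years ≈ 90060 varves.

90060 varves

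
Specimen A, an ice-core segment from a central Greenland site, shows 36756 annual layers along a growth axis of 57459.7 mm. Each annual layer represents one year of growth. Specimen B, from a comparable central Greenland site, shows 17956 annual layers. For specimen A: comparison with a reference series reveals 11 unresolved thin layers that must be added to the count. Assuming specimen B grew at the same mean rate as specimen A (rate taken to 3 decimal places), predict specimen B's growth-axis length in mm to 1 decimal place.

28065.2 mm

Specimen A: true annual layer count = 36756 + 11 = 36767.
A: 57459.7 mm over 36767 years gives 57459.7 / 36767 ≈ 1.563 mm/yr.
B's length ≈ 1.563 × 17956 = 28065.2 mm.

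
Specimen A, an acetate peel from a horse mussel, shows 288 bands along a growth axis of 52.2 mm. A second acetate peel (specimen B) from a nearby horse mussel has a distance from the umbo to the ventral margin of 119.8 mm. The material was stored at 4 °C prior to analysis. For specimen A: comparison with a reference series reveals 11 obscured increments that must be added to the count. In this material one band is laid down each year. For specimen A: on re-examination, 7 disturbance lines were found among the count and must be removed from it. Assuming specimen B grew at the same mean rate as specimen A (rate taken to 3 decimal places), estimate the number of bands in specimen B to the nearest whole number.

669 bands

Specimen A: correcting the raw count gives 288 − 7 + 11 = 292 true bands.
A: Extension rate ≈ 52.2 / 292 = 0.179 mm per year.
For B, 119.8 / 0.179 = 669.27 years ≈ 669 bands.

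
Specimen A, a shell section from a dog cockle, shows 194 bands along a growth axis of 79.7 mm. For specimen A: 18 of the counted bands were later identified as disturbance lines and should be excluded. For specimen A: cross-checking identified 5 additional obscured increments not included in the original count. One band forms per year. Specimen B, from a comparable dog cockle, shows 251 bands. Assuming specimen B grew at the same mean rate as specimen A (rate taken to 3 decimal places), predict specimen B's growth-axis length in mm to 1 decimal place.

110.4 mm

Specimen A: after corrections the count is 194 − 18 + 5 = 181 bands.
A: Mean rate = 79.7 mm / 181 years ≈ 0.440 mm/year.
Length of B = 0.440 × 251 = 110.4 mm.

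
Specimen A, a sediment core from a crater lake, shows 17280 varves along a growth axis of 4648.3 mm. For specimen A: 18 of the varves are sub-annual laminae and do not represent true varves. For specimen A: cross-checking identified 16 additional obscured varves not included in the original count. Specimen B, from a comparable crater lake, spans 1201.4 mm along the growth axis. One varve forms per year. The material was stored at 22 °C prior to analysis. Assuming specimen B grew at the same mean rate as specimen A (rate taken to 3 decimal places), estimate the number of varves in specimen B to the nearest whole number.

Specimen A: correcting the raw count gives 17280 − 18 + 16 = 17278 true varves.
A: Extension rate ≈ 4648.3 / 17278 = 0.269 mm/yr.
Specimen B: 1201.4 mm / 0.269 mm per year = 4466.17 years ≈ 4466 varves.

4466 varves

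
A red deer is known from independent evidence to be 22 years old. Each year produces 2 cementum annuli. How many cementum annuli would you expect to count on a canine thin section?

Expected cementum annuli: 22 × 2 = 44.
So 44 cementum annuli should be present.

44 cementum annuli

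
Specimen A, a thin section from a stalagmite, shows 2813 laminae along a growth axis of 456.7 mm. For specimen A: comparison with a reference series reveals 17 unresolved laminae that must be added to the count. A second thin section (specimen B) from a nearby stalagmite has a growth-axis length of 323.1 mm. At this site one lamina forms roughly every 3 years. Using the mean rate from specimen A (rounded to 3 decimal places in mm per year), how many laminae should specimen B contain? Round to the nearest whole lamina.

1994 laminae

Specimen A: adjusted count: 2813 + 17 = 2830 laminae.
Specimen A: 2830 laminae at 3 years each span 2830 × 3 = 8490 years.
A: Mean rate = 456.7 mm / 8490 years ≈ 0.054 mm/year.
For B, 323.1 / 0.054 = 5983.33 years; at 3 years per lamina that is 5983.33 / 3 ≈ 1994 laminae.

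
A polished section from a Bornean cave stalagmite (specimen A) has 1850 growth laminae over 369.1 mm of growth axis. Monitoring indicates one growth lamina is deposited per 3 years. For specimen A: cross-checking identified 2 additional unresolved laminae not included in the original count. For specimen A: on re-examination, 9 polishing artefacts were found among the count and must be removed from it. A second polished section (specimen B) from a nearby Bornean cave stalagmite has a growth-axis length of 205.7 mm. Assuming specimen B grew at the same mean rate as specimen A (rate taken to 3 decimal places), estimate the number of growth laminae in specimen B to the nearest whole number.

1023 growth laminae

Specimen A: adjusted count: 1850 − 9 + 2 = 1843 growth laminae.
Specimen A: multiplying by 3 years per growth lamina: 1843 × 3 = 5529 years.
A: Extension rate ≈ 369.1 / 5529 = 0.067 mm per year.
B spans 205.7 / 0.067 = 3070.15 years; at 3 years per growth lamina that is 3070.15 / 3 ≈ 1023 growth laminae.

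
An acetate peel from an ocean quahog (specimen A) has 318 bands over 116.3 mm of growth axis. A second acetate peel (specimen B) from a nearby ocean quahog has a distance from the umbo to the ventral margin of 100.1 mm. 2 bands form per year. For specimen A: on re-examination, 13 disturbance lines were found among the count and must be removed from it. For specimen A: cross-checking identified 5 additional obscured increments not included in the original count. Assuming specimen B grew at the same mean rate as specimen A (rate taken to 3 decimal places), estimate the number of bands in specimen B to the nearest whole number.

267 bands

Specimen A: after corrections the count is 318 − 13 + 5 = 310 bands.
Specimen A: 310 bands at 2 per year is 310 / 2 = 155 years.
A: Extension rate ≈ 116.3 / 155 = 0.750 mm/yr.
Specimen B: 100.1 mm / 0.750 mm per year = 133.47 years; at 2 bands per year that is 133.47 × 2 ≈ 267 bands.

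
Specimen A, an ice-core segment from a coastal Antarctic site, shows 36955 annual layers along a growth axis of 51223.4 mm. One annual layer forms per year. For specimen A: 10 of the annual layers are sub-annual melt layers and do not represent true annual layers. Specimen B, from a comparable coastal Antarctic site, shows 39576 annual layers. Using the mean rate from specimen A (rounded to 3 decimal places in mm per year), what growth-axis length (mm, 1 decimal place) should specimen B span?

Specimen A: true annual layer count = 36955 − 10 = 36945.
A: Mean rate = 51223.4 mm / 36945 years ≈ 1.386 mm per year.
Length of B = 1.386 × 39576 = 54852.3 mm.

54852.3 mm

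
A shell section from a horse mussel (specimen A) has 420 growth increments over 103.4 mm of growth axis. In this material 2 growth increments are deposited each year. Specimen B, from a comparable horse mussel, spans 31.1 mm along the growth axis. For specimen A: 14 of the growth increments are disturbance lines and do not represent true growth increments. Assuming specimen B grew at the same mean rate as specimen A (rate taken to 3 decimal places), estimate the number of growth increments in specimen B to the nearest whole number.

122 growth increments

Specimen A: correcting the raw count gives 420 − 14 = 406 true growth increments.
Specimen A: with 2 growth increments per year, 406 / 2 = 203 years.
A: 103.4 mm over 203 years gives 103.4 / 203 ≈ 0.509 mm/year.
B spans 31.1 / 0.509 = 61.10 years; at 2 growth increments per year that is 61.10 × 2 ≈ 122 growth increments.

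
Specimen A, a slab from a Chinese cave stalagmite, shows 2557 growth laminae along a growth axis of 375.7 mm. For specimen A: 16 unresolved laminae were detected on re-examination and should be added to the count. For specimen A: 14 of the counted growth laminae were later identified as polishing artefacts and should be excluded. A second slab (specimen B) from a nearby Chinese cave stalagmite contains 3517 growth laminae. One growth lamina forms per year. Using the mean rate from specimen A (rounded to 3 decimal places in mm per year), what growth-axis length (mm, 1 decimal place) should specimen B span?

Specimen A: true growth lamina count = 2557 − 14 + 16 = 2559.
A: Extension rate ≈ 375.7 / 2559 = 0.147 mm per year.
B's length ≈ 0.147 × 3517 = 517.0 mm.

517.0 mm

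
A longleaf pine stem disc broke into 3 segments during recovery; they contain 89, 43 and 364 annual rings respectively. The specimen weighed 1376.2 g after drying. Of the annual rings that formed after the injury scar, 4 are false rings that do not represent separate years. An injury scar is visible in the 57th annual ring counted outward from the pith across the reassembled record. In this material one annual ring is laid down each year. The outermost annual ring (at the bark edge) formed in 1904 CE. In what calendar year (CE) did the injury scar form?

Total annual rings = 89 + 43 + 364 = 496.
496 − 57 = 439 annual rings lie beyond the injury scar toward the bark edge.
Removing the 4 false annual rings leaves 439 − 4 = 435 true annual rings beyond the injury scar.
1904 − 435 = 1469 CE.

1469 CE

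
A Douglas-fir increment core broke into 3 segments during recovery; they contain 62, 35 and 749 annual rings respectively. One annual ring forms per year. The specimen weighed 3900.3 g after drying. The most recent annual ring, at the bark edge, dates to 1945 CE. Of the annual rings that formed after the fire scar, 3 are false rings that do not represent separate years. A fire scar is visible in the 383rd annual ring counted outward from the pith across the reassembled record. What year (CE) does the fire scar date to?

1485 CE

Total annual rings = 62 + 35 + 749 = 846.
The fire scar sits at annual ring 383 from the pith, so 846 − 383 = 463 annual rings formed after it.
Excluding 3 false annual rings: 463 − 3 = 460.
1945 − 460 = 1485 CE.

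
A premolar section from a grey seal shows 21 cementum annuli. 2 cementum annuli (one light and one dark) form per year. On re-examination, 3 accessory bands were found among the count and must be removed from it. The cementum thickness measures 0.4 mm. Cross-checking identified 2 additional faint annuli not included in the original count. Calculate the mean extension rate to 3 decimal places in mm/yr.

True cementum annulus count = 21 − 3 + 2 = 20.
20 cementum annuli at 2 per year is 20 / 2 = 10 years.
Extension rate ≈ 0.4 / 10 = 0.040 mm/yr.

0.040 mm/yr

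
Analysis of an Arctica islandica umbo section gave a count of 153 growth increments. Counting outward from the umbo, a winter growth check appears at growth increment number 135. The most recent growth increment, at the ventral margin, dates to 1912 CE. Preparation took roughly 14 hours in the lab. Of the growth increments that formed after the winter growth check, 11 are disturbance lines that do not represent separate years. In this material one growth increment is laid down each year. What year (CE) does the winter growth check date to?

Between growth increment 135 and the ventral margin there are 153 − 135 = 18 growth increments.
Excluding 11 false growth increments: 18 − 11 = 7.
Counting back 7 years from 1912 CE places the winter growth check in 1912 − 7 = 1905 CE.

1905 CE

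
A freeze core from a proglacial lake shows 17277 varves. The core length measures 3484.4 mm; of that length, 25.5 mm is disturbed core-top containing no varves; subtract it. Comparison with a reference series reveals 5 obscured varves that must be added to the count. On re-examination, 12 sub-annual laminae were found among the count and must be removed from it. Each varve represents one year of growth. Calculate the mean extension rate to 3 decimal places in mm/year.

True varve count = 17277 − 12 + 5 = 17270.
The growth record spans 3484.4 − 25.5 = 3458.9 mm.
3458.9 mm over 17270 years gives 3458.9 / 17270 ≈ 0.200 mm/year.

0.200 mm/year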